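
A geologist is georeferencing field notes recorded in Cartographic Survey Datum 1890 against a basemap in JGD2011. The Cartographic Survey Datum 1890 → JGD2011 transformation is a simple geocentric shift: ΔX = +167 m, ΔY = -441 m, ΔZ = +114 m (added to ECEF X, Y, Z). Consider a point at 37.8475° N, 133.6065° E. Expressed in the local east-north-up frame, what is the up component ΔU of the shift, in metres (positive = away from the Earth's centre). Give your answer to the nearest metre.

The local up (radial) axis is (cos φ cos λ, cos φ sin λ, sin φ), giving ΔU = -90.952 − 252.154 + 69.946 = -273.16 m.

ΔU = -273 m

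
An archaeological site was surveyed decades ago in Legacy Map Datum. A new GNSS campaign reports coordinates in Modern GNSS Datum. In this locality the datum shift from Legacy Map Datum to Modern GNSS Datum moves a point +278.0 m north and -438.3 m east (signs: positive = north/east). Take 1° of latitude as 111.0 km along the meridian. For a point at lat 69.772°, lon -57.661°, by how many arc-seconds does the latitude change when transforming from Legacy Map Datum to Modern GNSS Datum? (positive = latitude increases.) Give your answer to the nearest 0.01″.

1° of latitude = 111.0 km, so Δφ = 278.0 / 111000 = 0.0025045° = 9.016″.

Δφ = 9.02″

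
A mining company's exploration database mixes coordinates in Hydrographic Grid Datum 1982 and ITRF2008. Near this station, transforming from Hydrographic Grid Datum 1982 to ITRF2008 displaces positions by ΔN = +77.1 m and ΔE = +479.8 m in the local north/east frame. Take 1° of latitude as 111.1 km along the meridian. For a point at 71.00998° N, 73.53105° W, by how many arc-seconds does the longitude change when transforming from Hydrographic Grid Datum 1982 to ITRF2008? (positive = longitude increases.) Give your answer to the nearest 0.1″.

At latitude 71.00998°, cos φ = 0.325403.
1° of longitude at this latitude = 111.1 × cos φ = 36.15 km, so Δλ = 479.8 / 36152.3 = 0.0132716° = 47.778″.

Δλ = 47.8″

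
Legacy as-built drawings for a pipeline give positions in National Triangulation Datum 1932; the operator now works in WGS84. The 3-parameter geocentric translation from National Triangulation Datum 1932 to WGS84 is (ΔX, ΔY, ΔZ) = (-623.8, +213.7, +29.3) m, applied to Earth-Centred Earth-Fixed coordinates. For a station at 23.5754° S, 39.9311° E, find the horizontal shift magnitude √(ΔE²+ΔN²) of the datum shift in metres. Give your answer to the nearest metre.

The local east axis at (φ, λ) is (−sin λ, cos λ, 0), so ΔE = −sin(39.9311°)·(-623.8) + cos(39.9311°)·213.7 = 564.26 m.
The local north axis is (−sin φ cos λ, −sin φ sin λ, cos φ), giving ΔN = -191.315 + 54.861 + 26.854 = -109.60 m.
Horizontal magnitude = √(ΔE² + ΔN²) = √(564.26² + (-109.60)²) = 574.81 m.

575 m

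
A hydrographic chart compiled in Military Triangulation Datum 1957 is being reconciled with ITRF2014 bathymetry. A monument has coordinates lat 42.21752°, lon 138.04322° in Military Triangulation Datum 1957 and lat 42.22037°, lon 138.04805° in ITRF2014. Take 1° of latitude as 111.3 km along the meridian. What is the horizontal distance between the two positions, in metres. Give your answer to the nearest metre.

509 m

Δφ = 42.22037° − 42.21752° = +0.00285°; Δλ = 138.04805° − 138.04322° = +0.00483°.
ΔN = Δφ × 111300 = 317.2 m; ΔE = Δλ × 111300 × cos(42.21752°) = +0.00483 × 111300 × 0.740599 = 398.1 m.
Distance = √(ΔE² + ΔN²) = √(398.1² + 317.2²) = 509.0 m.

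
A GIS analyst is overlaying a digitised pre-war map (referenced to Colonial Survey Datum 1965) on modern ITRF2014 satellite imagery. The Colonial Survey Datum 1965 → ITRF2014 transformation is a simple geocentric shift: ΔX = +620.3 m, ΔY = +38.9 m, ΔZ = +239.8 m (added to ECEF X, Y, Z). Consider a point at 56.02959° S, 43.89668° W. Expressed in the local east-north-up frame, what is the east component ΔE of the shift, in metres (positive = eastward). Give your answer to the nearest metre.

The local east axis at (φ, λ) is (−sin λ, cos λ, 0), so ΔE = −sin(-43.89668°)·620.3 + cos(-43.89668°)·38.9 = 458.12 m.

ΔE = 458 m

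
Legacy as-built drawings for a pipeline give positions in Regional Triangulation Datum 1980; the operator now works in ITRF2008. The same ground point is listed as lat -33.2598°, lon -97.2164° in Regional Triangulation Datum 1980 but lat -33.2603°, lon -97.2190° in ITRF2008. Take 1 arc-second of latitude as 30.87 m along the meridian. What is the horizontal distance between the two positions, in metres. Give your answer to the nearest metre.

248 m

Δφ = -33.2603° − -33.2598° = -0.0005°; Δλ = -97.2190° − -97.2164° = -0.0026°.
1° of latitude = 3600 × 30.87 = 111132 m.
ΔN = Δφ × 111132 = -55.6 m; ΔE = Δλ × 111132 × cos(-33.2598°) = -0.0026 × 111132 × 0.836192 = -241.6 m.
Distance = √(ΔE² + ΔN²) = √((-241.6)² + (-55.6)²) = 247.9 m.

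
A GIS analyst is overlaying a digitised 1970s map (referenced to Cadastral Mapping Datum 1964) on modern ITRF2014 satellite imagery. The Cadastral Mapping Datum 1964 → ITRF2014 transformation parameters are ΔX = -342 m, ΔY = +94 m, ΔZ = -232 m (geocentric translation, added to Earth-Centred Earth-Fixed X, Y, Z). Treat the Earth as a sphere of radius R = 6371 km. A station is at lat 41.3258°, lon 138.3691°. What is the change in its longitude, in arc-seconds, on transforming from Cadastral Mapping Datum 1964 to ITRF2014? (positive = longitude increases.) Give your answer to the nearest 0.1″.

sin φ = 0.660340, cos φ = 0.750967, sin λ = 0.664329, cos λ = -0.747440.
East component: ΔE = −sin λ·ΔX + cos λ·ΔY = −(0.664329)(-342) + (-0.747440)(94) = 156.94 m.
1° of latitude spans πR/180 = 111195 m; at latitude φ, 1° of longitude spans that × cos φ = 83503.7 m, so Δλ = 156.94 / 83503.7 × 3600 = 6.766″.

Δλ = 6.8″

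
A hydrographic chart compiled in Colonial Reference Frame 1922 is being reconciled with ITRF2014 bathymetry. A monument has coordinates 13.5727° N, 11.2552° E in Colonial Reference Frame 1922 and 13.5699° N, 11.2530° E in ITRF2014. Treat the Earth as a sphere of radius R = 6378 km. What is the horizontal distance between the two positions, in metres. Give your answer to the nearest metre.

Δφ = 13.5699° − 13.5727° = -0.0028°; Δλ = 11.2530° − 11.2552° = -0.0022°.
1° along a meridian = πR/180 = 111317 m.
ΔN = Δφ × 111317 = -311.7 m; ΔE = Δλ × 111317 × cos(13.5727°) = -0.0022 × 111317 × 0.972073 = -238.1 m.
Distance = √(ΔE² + ΔN²) = √((-238.1)² + (-311.7)²) = 392.2 m.

392 m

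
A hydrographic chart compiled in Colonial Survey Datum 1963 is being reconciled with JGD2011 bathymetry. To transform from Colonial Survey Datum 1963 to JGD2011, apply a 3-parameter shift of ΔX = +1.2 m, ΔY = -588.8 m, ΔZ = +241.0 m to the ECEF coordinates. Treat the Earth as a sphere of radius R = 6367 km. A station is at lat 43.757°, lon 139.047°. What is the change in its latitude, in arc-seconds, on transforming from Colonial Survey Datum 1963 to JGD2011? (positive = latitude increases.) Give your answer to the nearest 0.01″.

sin φ = 0.691601, cos φ = 0.722279, sin λ = 0.655440, cos λ = -0.755247.
North component: ΔN = −sin φ cos λ·ΔX − sin φ sin λ·ΔY + cos φ·ΔZ = −(0.691601)(-0.755247)(1.2) − (0.691601)(0.655440)(-588.8) + (0.722279)(241.0) = 441.60 m.
1° of latitude spans πR/180 = 111125 m, so Δφ = 441.60 / 111125 × 3600 = 14.306″.

Δφ = 14.31″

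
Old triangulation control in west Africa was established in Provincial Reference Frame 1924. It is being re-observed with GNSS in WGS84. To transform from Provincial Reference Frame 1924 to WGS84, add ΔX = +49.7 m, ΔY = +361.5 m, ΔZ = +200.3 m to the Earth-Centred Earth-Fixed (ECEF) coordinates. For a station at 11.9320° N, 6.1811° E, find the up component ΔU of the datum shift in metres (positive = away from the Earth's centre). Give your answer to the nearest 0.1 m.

The local up (radial) axis is (cos φ cos λ, cos φ sin λ, sin φ), giving ΔU = 48.343 + 38.082 + 41.412 = 127.84 m.

ΔU = 127.8 m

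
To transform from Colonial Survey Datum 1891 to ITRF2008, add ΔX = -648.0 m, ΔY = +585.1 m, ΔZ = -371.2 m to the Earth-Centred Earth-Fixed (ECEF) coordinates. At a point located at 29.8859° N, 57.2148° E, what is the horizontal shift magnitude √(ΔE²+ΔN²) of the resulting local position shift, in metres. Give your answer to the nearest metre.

947 m

At φ = 29.8859°, λ = 57.2148°: sin φ = 0.498274, cos φ = 0.867019, sin λ = 0.840707, cos λ = 0.541491.
ΔE = −sin λ·ΔX + cos λ·ΔY = −(0.840707)·(-648.0) + (0.541491)·(585.1) = 861.60 m.
ΔN = −sin φ cos λ·ΔX − sin φ sin λ·ΔY + cos φ·ΔZ = −(0.498274)(0.541491)(-648.0) − (0.498274)(0.840707)(585.1) + (0.867019)(-371.2) = -392.10 m.
Horizontal magnitude = √(ΔE² + ΔN²) = √(861.60² + (-392.10)²) = 946.63 m.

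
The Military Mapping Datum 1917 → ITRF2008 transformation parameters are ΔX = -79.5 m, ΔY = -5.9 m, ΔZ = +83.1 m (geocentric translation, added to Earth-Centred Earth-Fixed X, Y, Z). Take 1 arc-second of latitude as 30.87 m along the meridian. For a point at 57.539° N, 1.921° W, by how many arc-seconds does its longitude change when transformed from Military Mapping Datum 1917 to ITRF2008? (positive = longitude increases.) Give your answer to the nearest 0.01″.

sin φ = 0.843757, cos φ = 0.536725, sin λ = -0.033521, cos λ = 0.999438.
East component: ΔE = −sin λ·ΔX + cos λ·ΔY = −(-0.033521)(-79.5) + (0.999438)(-5.9) = -8.56 m.
1° of latitude spans 3600 × 30.87 = 111132 m; at latitude φ, 1° of longitude spans that × cos φ = 59647.4 m, so Δλ = -8.56 / 59647.4 × 3600 = -0.517″.

Δλ = -0.52″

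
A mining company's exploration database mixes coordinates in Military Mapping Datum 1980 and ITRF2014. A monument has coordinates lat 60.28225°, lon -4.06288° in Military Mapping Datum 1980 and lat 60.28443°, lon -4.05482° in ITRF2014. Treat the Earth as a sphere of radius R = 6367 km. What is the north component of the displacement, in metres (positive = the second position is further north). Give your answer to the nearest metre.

Δφ = 60.28443° − 60.28225° = +0.00218°; Δλ = -4.05482° − -4.06288° = +0.00806°.
1° along a meridian = πR/180 = 111125 m.
ΔN = Δφ × 111125 = 242.3 m; ΔE = Δλ × 111125 × cos(60.28225°) = +0.00806 × 111125 × 0.495728 = 444.0 m.

ΔN = 242 m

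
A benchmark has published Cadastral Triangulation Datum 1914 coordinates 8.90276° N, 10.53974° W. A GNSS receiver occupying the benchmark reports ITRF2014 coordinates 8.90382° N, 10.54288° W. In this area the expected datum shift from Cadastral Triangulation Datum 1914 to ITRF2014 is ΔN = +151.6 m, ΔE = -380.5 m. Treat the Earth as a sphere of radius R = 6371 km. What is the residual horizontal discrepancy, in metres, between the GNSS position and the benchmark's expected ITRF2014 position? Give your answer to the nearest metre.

49 m

Observed coordinate differences: Δφ = +0.00106°, Δλ = -0.00314°.
Converting to metres (1° lat = 111195 m, cos φ = 0.987952): observed ΔN = 117.9 m, observed ΔE = -344.9 m.
Subtracting the expected shift leaves a residual of 117.9 − (151.6) = -33.7 m north and -344.9 − (-380.5) = 35.6 m east.
Residual distance = √((-33.7)² + 35.6²) = 49.0 m.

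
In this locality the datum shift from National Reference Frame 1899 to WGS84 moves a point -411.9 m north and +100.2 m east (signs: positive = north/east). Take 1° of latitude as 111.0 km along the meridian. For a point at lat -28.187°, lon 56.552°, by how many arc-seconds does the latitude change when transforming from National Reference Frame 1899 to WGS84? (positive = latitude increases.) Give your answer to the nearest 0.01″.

Δφ = -13.36″

1° of latitude = 111.0 km, so Δφ = -411.9 / 111000 = -0.0037108° = -13.359″.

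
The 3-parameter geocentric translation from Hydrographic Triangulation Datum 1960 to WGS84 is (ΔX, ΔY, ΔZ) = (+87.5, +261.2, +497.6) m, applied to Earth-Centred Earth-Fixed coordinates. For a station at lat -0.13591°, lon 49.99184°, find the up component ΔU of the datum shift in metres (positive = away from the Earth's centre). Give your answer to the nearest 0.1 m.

The local up (radial) axis is (cos φ cos λ, cos φ sin λ, sin φ), giving ΔU = 56.253 + 200.066 − 1.180 = 255.14 m.

ΔU = 255.1 m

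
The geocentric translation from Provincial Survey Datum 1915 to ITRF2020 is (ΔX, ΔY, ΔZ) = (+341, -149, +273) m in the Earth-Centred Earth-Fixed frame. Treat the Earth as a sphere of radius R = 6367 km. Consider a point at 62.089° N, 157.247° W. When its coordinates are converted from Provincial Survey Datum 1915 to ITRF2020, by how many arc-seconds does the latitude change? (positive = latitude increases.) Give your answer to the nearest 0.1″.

Δφ = 11.5″

sin φ = 0.883676, cos φ = 0.468099, sin λ = -0.386759, cos λ = -0.922181.
North component: ΔN = −sin φ cos λ·ΔX − sin φ sin λ·ΔY + cos φ·ΔZ = −(0.883676)(-0.922181)(341) − (0.883676)(-0.386759)(-149) + (0.468099)(273) = 354.75 m.
1° of latitude spans πR/180 = 111125 m, so Δφ = 354.75 / 111125 × 3600 = 11.492″.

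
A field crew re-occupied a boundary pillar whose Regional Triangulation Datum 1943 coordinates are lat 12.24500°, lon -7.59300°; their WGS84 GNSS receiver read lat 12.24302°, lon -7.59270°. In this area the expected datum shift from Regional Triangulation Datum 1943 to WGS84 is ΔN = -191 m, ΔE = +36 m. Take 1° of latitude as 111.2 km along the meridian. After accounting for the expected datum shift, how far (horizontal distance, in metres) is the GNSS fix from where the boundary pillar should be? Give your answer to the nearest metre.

29 m

Observed coordinate differences: Δφ = -0.00198°, Δλ = +0.00030°.
Converting to metres (1° lat = 111200 m, cos φ = 0.977250): observed ΔN = -220.2 m, observed ΔE = 32.6 m.
Subtracting the expected shift leaves a residual of -220.2 − (-191) = -29.2 m north and 32.6 − (36) = -3.4 m east.
Residual distance = √((-29.2)² + (-3.4)²) = 29.4 m.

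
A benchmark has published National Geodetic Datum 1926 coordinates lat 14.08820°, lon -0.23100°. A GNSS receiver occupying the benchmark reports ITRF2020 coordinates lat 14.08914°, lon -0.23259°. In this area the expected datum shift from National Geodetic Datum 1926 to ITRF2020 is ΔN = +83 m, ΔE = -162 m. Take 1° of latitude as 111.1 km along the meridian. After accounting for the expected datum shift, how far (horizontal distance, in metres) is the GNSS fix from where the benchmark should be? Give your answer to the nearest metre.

23 m

Observed coordinate differences: Δφ = +0.00094°, Δλ = -0.00159°.
Converting to metres (1° lat = 111100 m, cos φ = 0.969922): observed ΔN = 104.4 m, observed ΔE = -171.3 m.
Subtracting the expected shift leaves a residual of 104.4 − (83) = 21.4 m north and -171.3 − (-162) = -9.3 m east.
Residual distance = √(21.4² + (-9.3)²) = 23.4 m.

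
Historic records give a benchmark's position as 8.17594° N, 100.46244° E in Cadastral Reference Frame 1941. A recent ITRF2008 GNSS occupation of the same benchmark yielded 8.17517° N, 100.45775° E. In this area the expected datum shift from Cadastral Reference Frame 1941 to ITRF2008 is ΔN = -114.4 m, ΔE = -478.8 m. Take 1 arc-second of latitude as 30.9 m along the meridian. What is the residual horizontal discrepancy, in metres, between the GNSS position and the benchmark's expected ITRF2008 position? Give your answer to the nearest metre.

Observed coordinate differences: Δφ = -0.00077°, Δλ = -0.00469°.
Converting to metres (1° lat = 111240 m, cos φ = 0.989836): observed ΔN = -85.7 m, observed ΔE = -516.4 m.
Subtracting the expected shift leaves a residual of -85.7 − (-114.4) = 28.7 m north and -516.4 − (-478.8) = -37.6 m east.
Residual distance = √(28.7² + (-37.6)²) = 47.3 m.

47 m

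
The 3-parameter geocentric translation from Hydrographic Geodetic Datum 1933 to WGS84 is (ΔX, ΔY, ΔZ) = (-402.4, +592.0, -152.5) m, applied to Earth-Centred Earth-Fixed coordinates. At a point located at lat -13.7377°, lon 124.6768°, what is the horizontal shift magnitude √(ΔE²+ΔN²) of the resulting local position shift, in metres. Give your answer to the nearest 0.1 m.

The local east axis at (φ, λ) is (−sin λ, cos λ, 0), so ΔE = −sin(124.6768°)·(-402.4) + cos(124.6768°)·592.0 = -5.89 m.
The local north axis is (−sin φ cos λ, −sin φ sin λ, cos φ), giving ΔN = 54.369 + 115.615 − 148.137 = 21.85 m.
Horizontal magnitude = √(ΔE² + ΔN²) = √((-5.89)² + 21.85²) = 22.63 m.

22.6 m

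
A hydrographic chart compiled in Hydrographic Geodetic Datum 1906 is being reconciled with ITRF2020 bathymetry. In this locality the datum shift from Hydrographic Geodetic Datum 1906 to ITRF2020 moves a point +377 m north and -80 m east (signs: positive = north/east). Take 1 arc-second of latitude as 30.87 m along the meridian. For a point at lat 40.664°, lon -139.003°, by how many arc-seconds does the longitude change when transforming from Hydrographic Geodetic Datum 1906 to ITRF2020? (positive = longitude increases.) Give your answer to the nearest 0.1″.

At latitude 40.664°, cos φ = 0.758544.
1″ of longitude at this latitude = 30.87 × cos φ = 23.4163 m, so Δλ = -80.0 / 23.4163 = -3.416″.

Δλ = -3.4″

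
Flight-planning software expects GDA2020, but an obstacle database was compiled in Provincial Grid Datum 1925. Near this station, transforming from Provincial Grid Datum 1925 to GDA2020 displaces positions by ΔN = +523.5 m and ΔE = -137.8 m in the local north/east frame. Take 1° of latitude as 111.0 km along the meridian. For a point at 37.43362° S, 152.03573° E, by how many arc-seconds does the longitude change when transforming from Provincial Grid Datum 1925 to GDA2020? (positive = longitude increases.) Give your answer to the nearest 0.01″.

At latitude -37.43362°, cos φ = 0.794058.
1° of longitude at this latitude = 111.0 × cos φ = 88.14 km, so Δλ = -137.8 / 88140.4 = -0.0015634° = -5.628″.

Δλ = -5.63″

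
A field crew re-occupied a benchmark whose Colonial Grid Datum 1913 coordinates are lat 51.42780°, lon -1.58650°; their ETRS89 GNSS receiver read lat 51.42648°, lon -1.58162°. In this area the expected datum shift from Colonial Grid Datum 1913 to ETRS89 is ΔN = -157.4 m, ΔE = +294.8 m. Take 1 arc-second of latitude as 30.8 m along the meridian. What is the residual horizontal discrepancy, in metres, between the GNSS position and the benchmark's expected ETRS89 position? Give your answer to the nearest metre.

44 m

Observed coordinate differences: Δφ = -0.00132°, Δλ = +0.00488°.
Converting to metres (1° lat = 110880 m, cos φ = 0.623500): observed ΔN = -146.4 m, observed ΔE = 337.4 m.
Subtracting the expected shift leaves a residual of -146.4 − (-157.4) = 11.0 m north and 337.4 − (294.8) = 42.6 m east.
Residual distance = √(11.0² + 42.6²) = 44.0 m.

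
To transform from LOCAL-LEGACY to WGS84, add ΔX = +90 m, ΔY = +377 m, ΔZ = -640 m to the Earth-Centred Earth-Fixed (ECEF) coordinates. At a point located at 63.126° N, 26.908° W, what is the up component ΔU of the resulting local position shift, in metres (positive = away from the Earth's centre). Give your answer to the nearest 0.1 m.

The local up (radial) axis is (cos φ cos λ, cos φ sin λ, sin φ), giving ΔU = 36.278 − 77.123 − 570.882 = -611.73 m.

ΔU = -611.7 m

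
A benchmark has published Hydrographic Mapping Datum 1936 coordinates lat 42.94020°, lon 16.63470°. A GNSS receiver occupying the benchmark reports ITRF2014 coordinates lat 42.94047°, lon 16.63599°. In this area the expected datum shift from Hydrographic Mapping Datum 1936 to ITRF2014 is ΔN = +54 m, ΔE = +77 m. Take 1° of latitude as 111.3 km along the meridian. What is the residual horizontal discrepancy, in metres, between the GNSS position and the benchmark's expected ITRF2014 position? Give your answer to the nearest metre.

37 m

Observed coordinate differences: Δφ = +0.00027°, Δλ = +0.00129°.
Converting to metres (1° lat = 111300 m, cos φ = 0.732065): observed ΔN = 30.1 m, observed ΔE = 105.1 m.
Subtracting the expected shift leaves a residual of 30.1 − (54) = -23.9 m north and 105.1 − (77) = 28.1 m east.
Residual distance = √((-23.9)² + 28.1²) = 36.9 m.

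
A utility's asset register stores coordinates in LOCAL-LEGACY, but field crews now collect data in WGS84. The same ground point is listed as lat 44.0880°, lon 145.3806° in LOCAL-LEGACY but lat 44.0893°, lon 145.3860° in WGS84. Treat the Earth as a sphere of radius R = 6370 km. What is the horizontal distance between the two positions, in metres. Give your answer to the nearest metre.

Δφ = 44.0893° − 44.0880° = +0.0013°; Δλ = 145.3860° − 145.3806° = +0.0054°.
1° along a meridian = πR/180 = 111177 m.
ΔN = Δφ × 111177 = 144.5 m; ΔE = Δλ × 111177 × cos(44.0880°) = +0.0054 × 111177 × 0.718272 = 431.2 m.
Distance = √(ΔE² + ΔN²) = √(431.2² + 144.5²) = 454.8 m.

455 m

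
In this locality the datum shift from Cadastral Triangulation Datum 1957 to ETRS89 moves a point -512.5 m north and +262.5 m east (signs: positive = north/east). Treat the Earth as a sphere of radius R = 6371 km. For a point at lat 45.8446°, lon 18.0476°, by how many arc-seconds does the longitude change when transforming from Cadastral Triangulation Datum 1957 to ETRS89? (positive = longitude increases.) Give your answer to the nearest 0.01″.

Δλ = 12.20″

At latitude 45.8446°, cos φ = 0.696607.
One radian of longitude at latitude φ spans R cos φ, so Δλ = ΔE / (R cos φ) = 262.5 / (6371000 × 0.696607) = 5.9147e-05 rad = 12.200″.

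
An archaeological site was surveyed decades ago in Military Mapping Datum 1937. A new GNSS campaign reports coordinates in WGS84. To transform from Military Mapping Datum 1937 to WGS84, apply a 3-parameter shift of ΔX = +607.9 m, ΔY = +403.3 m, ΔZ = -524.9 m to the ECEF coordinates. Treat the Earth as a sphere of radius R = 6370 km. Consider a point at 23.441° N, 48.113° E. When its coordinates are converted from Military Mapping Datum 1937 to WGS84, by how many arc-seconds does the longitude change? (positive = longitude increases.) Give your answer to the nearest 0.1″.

sin φ = 0.397805, cos φ = 0.917470, sin λ = 0.744463, cos λ = 0.667664.
East component: ΔE = −sin λ·ΔX + cos λ·ΔY = −(0.744463)(607.9) + (0.667664)(403.3) = -183.29 m.
1° of latitude spans πR/180 = 111177 m; at latitude φ, 1° of longitude spans that × cos φ = 102002.0 m, so Δλ = -183.29 / 102002.0 × 3600 = -6.469″.

Δλ = -6.5″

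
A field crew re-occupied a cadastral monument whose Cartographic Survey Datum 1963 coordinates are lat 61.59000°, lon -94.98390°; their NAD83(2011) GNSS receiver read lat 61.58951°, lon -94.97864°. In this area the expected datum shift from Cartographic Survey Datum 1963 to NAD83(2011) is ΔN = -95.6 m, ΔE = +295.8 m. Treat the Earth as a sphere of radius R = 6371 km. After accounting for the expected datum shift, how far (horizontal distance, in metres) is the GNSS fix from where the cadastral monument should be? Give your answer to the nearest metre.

Observed coordinate differences: Δφ = -0.00049°, Δλ = +0.00526°.
Converting to metres (1° lat = 111195 m, cos φ = 0.475778): observed ΔN = -54.5 m, observed ΔE = 278.3 m.
Subtracting the expected shift leaves a residual of -54.5 − (-95.6) = 41.1 m north and 278.3 − (295.8) = -17.5 m east.
Residual distance = √(41.1² + (-17.5)²) = 44.7 m.

45 m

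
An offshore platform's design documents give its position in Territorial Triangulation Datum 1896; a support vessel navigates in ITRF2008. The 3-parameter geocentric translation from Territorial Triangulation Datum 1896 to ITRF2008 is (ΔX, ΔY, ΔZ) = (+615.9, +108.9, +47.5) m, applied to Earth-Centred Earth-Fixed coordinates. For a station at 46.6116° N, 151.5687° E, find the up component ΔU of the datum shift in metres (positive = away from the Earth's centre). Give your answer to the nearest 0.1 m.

ΔU = -301.9 m

At φ = 46.6116°, λ = 151.5687°: sin φ = 0.726714, cos φ = 0.686940, sin λ = 0.476105, cos λ = -0.879389.
ΔU = cos φ cos λ·ΔX + cos φ sin λ·ΔY + sin φ·ΔZ = (0.686940)(-0.879389)(615.9) + (0.686940)(0.476105)(108.9) + (0.726714)(47.5) = -301.92 m.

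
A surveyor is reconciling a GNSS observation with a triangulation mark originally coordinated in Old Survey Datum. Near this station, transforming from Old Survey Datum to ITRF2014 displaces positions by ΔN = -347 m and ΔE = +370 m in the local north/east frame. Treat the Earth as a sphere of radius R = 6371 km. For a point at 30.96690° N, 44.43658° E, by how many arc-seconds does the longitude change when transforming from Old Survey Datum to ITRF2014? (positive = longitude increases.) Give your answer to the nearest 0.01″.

Δλ = 13.97″

At latitude 30.96690°, cos φ = 0.857465.
One radian of longitude at latitude φ spans R cos φ, so Δλ = ΔE / (R cos φ) = 370.0 / (6371000 × 0.857465) = 6.7730e-05 rad = 13.970″.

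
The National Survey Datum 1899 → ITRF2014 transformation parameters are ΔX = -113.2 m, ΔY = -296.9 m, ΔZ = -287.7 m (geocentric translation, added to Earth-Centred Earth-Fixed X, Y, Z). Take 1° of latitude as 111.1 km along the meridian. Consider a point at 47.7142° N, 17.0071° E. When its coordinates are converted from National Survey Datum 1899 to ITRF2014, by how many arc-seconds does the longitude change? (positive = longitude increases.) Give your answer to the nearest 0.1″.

Δλ = -12.1″

sin φ = 0.739798, cos φ = 0.672829, sin λ = 0.292490, cos λ = 0.956269.
East component: ΔE = −sin λ·ΔX + cos λ·ΔY = −(0.292490)(-113.2) + (0.956269)(-296.9) = -250.81 m.
1° of latitude spans 111100 m; at latitude φ, 1° of longitude spans that × cos φ = 74751.3 m, so Δλ = -250.81 / 74751.3 × 3600 = -12.079″.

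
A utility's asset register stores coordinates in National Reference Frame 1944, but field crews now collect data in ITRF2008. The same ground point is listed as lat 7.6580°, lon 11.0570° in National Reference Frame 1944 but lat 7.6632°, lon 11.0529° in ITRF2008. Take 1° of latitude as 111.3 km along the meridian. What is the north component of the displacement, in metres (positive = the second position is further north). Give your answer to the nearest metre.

ΔN = 579 m

Δφ = 7.6632° − 7.6580° = +0.0052°; Δλ = 11.0529° − 11.0570° = -0.0041°.
ΔN = Δφ × 111300 = 578.8 m; ΔE = Δλ × 111300 × cos(7.6580°) = -0.0041 × 111300 × 0.991081 = -452.3 m.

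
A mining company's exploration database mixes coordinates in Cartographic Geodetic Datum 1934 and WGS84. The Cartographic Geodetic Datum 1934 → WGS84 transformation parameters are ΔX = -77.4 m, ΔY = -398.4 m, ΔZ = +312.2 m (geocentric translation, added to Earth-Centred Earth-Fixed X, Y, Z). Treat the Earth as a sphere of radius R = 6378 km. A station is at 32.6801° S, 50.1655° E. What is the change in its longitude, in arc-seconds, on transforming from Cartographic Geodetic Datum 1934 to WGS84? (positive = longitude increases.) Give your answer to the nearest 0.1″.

Δλ = -7.5″

sin φ = -0.539948, cos φ = 0.841698, sin λ = 0.767898, cos λ = 0.640572.
East component: ΔE = −sin λ·ΔX + cos λ·ΔY = −(0.767898)(-77.4) + (0.640572)(-398.4) = -195.77 m.
1° of latitude spans πR/180 = 111317 m; at latitude φ, 1° of longitude spans that × cos φ = 93695.4 m, so Δλ = -195.77 / 93695.4 × 3600 = -7.522″.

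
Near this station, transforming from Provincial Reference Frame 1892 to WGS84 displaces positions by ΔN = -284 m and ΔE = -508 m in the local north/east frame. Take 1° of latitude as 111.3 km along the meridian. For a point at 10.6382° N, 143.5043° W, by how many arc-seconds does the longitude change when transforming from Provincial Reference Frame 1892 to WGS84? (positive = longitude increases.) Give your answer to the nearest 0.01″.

Δλ = -16.72″

At latitude 10.6382°, cos φ = 0.982812.
1° of longitude at this latitude = 111.3 × cos φ = 109.39 km, so Δλ = -508.0 / 109387.0 = -0.0046441° = -16.719″.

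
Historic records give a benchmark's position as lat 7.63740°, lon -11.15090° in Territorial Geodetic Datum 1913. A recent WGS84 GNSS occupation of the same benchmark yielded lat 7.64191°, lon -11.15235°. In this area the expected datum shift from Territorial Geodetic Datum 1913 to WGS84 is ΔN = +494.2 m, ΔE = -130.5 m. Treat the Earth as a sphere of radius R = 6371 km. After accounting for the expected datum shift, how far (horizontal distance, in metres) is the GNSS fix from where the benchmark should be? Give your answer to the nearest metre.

30 m

Observed coordinate differences: Δφ = +0.00451°, Δλ = -0.00145°.
Converting to metres (1° lat = 111195 m, cos φ = 0.991129): observed ΔN = 501.5 m, observed ΔE = -159.8 m.
Subtracting the expected shift leaves a residual of 501.5 − (494.2) = 7.3 m north and -159.8 − (-130.5) = -29.3 m east.
Residual distance = √(7.3² + (-29.3)²) = 30.2 m.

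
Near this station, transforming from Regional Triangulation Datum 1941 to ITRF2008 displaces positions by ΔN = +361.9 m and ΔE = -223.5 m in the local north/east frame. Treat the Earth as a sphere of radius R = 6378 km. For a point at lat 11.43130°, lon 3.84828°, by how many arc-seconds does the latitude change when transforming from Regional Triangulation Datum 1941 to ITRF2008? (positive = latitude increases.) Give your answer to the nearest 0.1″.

On a sphere of radius R, 1 rad of latitude = R, so Δφ = ΔN / R = 361.9 / 6378000 = 5.6742e-05 rad = 11.704″.

Δφ = 11.7″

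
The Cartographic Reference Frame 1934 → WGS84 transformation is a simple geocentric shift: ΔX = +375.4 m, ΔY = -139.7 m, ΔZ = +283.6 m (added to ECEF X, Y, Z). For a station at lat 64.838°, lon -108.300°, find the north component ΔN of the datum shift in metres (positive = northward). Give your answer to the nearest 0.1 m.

ΔN = 107.2 m

At φ = 64.838°, λ = -108.300°: sin φ = 0.905109, cos φ = 0.425179, sin λ = -0.949425, cos λ = -0.313992.
ΔN = −sin φ cos λ·ΔX − sin φ sin λ·ΔY + cos φ·ΔZ = −(0.905109)(-0.313992)(375.4) − (0.905109)(-0.949425)(-139.7) + (0.425179)(283.6) = 107.22 m.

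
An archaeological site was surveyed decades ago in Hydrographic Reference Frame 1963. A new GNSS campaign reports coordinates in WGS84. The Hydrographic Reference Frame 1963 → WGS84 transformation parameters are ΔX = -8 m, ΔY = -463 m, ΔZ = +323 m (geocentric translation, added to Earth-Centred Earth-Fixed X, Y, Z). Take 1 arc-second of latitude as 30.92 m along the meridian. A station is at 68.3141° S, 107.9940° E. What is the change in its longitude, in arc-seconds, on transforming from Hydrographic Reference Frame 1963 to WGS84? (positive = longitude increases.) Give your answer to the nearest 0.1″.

sin φ = -0.929224, cos φ = 0.369518, sin λ = 0.951089, cos λ = -0.308917.
East component: ΔE = −sin λ·ΔX + cos λ·ΔY = −(0.951089)(-8) + (-0.308917)(-463) = 150.64 m.
1° of latitude spans 3600 × 30.92 = 111312 m; at latitude φ, 1° of longitude spans that × cos φ = 41131.8 m, so Δλ = 150.64 / 41131.8 × 3600 = 13.184″.

Δλ = 13.2″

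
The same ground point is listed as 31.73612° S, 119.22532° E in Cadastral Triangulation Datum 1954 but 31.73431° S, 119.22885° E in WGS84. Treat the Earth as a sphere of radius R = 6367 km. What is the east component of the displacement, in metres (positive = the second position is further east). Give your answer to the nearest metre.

Δφ = -31.73431° − -31.73612° = +0.00181°; Δλ = 119.22885° − 119.22532° = +0.00353°.
1° along a meridian = πR/180 = 111125 m.
ΔN = Δφ × 111125 = 201.1 m; ΔE = Δλ × 111125 × cos(-31.73612°) = +0.00353 × 111125 × 0.850480 = 333.6 m.

ΔE = 334 m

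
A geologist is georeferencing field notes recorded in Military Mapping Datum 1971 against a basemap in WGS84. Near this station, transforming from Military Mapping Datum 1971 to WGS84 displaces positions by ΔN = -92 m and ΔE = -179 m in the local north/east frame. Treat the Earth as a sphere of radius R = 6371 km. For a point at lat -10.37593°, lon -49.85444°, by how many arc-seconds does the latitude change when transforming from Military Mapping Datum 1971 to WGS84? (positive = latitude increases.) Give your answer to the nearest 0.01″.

On a sphere of radius R, 1 rad of latitude = R, so Δφ = ΔN / R = -92.0 / 6371000 = -1.4440e-05 rad = -2.979″.

Δφ = -2.98″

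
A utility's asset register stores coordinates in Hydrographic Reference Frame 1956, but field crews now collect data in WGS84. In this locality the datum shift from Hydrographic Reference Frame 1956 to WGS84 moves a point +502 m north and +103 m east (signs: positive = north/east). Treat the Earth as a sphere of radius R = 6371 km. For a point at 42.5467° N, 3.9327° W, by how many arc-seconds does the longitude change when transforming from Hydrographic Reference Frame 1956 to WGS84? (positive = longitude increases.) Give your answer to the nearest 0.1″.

Δλ = 4.5″

At latitude 42.5467°, cos φ = 0.736726.
One radian of longitude at latitude φ spans R cos φ, so Δλ = ΔE / (R cos φ) = 103.0 / (6371000 × 0.736726) = 2.1944e-05 rad = 4.526″.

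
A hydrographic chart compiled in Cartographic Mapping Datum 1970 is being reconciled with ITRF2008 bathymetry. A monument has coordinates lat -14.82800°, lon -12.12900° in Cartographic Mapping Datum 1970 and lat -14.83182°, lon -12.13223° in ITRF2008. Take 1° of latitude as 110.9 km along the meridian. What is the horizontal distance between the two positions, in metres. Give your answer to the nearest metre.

Δφ = -14.83182° − -14.82800° = -0.00382°; Δλ = -12.13223° − -12.12900° = -0.00323°.
ΔN = Δφ × 110900 = -423.6 m; ΔE = Δλ × 110900 × cos(-14.82800°) = -0.00323 × 110900 × 0.966698 = -346.3 m.
Distance = √(ΔE² + ΔN²) = √((-346.3)² + (-423.6)²) = 547.2 m.

547 m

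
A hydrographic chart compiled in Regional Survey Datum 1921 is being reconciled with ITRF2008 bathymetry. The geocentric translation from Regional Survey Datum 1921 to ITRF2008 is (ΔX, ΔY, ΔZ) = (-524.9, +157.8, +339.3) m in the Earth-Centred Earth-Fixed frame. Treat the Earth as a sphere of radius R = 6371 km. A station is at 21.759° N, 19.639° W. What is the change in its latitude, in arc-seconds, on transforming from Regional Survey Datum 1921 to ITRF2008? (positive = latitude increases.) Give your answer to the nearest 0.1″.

Δφ = 16.8″

sin φ = 0.370703, cos φ = 0.928751, sin λ = -0.336093, cos λ = 0.941829.
North component: ΔN = −sin φ cos λ·ΔX − sin φ sin λ·ΔY + cos φ·ΔZ = −(0.370703)(0.941829)(-524.9) − (0.370703)(-0.336093)(157.8) + (0.928751)(339.3) = 518.05 m.
1° of latitude spans πR/180 = 111195 m, so Δφ = 518.05 / 111195 × 3600 = 16.772″.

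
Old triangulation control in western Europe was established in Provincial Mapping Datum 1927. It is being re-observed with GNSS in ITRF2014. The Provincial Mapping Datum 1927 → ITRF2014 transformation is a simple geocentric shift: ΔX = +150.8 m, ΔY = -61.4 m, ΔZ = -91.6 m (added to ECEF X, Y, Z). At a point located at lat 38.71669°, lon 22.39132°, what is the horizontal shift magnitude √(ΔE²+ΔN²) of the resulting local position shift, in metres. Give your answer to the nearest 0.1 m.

183.8 m

The local east axis at (φ, λ) is (−sin λ, cos λ, 0), so ΔE = −sin(22.39132°)·150.8 + cos(22.39132°)·(-61.4) = -114.21 m.
The local north axis is (−sin φ cos λ, −sin φ sin λ, cos φ), giving ΔN = -87.209 + 14.629 − 71.471 = -144.05 m.
Horizontal magnitude = √(ΔE² + ΔN²) = √((-114.21)² + (-144.05)²) = 183.84 m.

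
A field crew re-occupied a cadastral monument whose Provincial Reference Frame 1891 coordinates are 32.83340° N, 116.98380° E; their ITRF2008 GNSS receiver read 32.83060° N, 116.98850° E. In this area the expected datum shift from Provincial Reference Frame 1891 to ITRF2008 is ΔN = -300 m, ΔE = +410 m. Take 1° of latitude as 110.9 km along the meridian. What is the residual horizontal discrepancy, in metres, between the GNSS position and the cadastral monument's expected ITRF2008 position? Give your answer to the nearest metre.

30 m

Observed coordinate differences: Δφ = -0.00280°, Δλ = +0.00470°.
Converting to metres (1° lat = 110900 m, cos φ = 0.840251): observed ΔN = -310.5 m, observed ΔE = 438.0 m.
Subtracting the expected shift leaves a residual of -310.5 − (-300) = -10.5 m north and 438.0 − (410) = 28.0 m east.
Residual distance = √((-10.5)² + 28.0²) = 29.9 m.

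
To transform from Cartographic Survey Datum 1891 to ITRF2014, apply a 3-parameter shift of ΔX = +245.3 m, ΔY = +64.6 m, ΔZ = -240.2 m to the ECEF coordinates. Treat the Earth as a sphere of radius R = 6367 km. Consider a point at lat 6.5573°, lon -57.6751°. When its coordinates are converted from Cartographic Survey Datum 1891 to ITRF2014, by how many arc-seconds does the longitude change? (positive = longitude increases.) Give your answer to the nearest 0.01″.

sin φ = 0.114197, cos φ = 0.993458, sin λ = -0.845030, cos λ = 0.534720.
East component: ΔE = −sin λ·ΔX + cos λ·ΔY = −(-0.845030)(245.3) + (0.534720)(64.6) = 241.83 m.
1° of latitude spans πR/180 = 111125 m; at latitude φ, 1° of longitude spans that × cos φ = 110398.1 m, so Δλ = 241.83 / 110398.1 × 3600 = 7.886″.

Δλ = 7.89″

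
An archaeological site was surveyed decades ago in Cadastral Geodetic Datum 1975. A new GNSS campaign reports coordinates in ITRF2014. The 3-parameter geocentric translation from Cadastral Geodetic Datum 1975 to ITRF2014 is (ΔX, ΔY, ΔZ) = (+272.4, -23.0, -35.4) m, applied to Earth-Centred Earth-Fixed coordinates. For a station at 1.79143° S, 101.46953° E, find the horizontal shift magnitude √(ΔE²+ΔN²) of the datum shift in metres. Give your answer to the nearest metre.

At φ = -1.79143°, λ = 101.46953°: sin φ = -0.031261, cos φ = 0.999511, sin λ = 0.980031, cos λ = -0.198847.
ΔE = −sin λ·ΔX + cos λ·ΔY = −(0.980031)·(272.4) + (-0.198847)·(-23.0) = -262.39 m.
ΔN = −sin φ cos λ·ΔX − sin φ sin λ·ΔY + cos φ·ΔZ = −(-0.031261)(-0.198847)(272.4) − (-0.031261)(0.980031)(-23.0) + (0.999511)(-35.4) = -37.78 m.
Horizontal magnitude = √(ΔE² + ΔN²) = √((-262.39)² + (-37.78)²) = 265.09 m.

265 m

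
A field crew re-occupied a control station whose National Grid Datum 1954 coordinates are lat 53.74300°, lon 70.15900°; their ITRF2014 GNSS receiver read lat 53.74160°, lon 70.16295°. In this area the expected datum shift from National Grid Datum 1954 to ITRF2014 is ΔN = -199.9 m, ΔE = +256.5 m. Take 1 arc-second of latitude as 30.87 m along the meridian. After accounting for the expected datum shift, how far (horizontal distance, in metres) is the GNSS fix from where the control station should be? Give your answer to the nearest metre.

44 m

Observed coordinate differences: Δφ = -0.00140°, Δλ = +0.00395°.
Converting to metres (1° lat = 111132 m, cos φ = 0.591408): observed ΔN = -155.6 m, observed ΔE = 259.6 m.
Subtracting the expected shift leaves a residual of -155.6 − (-199.9) = 44.3 m north and 259.6 − (256.5) = 3.1 m east.
Residual distance = √(44.3² + 3.1²) = 44.4 m.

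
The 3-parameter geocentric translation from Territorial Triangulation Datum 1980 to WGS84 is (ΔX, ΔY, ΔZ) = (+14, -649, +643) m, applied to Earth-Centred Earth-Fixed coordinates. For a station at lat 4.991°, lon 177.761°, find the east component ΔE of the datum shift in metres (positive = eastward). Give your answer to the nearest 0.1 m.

At φ = 4.991°, λ = 177.761°: sin φ = 0.086999, cos φ = 0.996208, sin λ = 0.039068, cos λ = -0.999237.
ΔE = −sin λ·ΔX + cos λ·ΔY = −(0.039068)·(14) + (-0.999237)·(-649) = 647.96 m.

ΔE = 648.0 m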